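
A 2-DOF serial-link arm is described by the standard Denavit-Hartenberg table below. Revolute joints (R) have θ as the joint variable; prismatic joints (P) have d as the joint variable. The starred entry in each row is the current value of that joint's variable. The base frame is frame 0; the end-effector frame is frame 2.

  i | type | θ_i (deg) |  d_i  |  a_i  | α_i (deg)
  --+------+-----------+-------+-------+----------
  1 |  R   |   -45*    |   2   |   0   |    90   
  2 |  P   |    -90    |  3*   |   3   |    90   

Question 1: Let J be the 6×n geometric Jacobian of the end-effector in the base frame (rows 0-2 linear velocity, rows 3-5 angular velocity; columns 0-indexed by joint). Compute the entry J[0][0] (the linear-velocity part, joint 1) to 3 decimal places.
2.121

axis z_0 = ẑ; lever o_n−o_0 = (-2.1213,-2.1213,-1.0000)
cross product → J_v[:, 0] = (2.1213,-2.1213,0.0000)
J_ω[:, 0] = z_0
entry J[0][0] = 2.1213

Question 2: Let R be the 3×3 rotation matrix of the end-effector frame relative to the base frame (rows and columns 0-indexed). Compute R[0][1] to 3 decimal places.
-0.707

End-effector y-axis (col 1 of R) = (-0.7071,-0.7071,0.0000)
R[0][1] = -0.7071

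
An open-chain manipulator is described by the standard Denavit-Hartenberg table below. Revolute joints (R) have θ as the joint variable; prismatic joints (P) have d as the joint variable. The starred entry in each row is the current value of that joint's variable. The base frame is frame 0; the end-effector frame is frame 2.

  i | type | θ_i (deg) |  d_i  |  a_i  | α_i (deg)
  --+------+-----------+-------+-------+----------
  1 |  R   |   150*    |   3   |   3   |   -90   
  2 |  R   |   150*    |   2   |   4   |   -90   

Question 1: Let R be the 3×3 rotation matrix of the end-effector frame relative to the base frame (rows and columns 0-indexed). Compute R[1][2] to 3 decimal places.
End-effector z-axis (col 2 of R) = (0.4330,-0.2500,0.8660)
R[1][2] = -0.2500

-0.250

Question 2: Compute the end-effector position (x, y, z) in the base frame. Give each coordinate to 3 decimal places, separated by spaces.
-0.598 -1.964 1.000

after link 1: o_1 = (-2.5981, 1.5000, 3.0000)
after link 2: o_2 = (-0.5981, -1.9641, 1.0000)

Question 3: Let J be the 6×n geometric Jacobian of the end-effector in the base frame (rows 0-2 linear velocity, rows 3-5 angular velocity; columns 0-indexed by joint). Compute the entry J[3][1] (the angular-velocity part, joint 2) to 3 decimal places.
axis z_1 = (-0.5000,-0.8660,0.0000); lever o_n−o_1 = (2.0000,-3.4641,-2.0000)
cross product → J_v[:, 1] = (1.7321,-1.0000,3.4641)
J_ω[:, 1] = z_1
entry J[3][1] = -0.5000

-0.500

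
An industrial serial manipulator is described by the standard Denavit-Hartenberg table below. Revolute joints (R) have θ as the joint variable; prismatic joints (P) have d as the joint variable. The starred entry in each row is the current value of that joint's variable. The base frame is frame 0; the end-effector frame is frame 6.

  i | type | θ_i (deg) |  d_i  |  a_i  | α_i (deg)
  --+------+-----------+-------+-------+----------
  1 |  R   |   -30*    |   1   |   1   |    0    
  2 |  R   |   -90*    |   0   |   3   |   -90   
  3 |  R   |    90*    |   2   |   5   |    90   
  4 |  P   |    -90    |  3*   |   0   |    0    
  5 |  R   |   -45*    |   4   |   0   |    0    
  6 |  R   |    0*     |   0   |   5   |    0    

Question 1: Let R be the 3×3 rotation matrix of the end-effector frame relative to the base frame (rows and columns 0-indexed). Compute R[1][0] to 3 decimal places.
0.354

End-effector x-axis (col 0 of R) = (-0.6124,0.3536,0.7071)
R[1][0] = 0.3536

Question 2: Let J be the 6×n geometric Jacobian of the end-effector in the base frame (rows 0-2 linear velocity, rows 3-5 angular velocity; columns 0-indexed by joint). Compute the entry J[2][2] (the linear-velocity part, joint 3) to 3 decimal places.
axis z_2 = (0.8660,-0.5000,0.0000); lever o_n−o_2 = (-4.8298,-5.2944,-1.4645)
cross product → J_v[:, 2] = (0.7322,1.2683,-7.0000)
J_ω[:, 2] = z_2
entry J[2][2] = -7.0000

-7.000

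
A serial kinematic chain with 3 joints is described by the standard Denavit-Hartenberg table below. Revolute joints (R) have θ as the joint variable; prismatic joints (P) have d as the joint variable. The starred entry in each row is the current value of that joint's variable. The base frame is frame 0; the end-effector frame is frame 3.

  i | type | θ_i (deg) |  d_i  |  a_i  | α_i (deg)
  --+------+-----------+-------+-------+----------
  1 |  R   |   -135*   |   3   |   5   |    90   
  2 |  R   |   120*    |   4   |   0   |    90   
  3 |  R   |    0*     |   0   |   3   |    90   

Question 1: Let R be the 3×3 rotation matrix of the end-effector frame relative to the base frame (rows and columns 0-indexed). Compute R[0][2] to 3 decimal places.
End-effector z-axis (col 2 of R) = (0.7071,-0.7071,-0.0000)
R[0][2] = 0.7071

0.707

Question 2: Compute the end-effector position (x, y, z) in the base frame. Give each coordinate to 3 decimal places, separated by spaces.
-5.303 0.354 5.598

after link 1: o_1 = (-3.5355, -3.5355, 3.0000)
after link 2: o_2 = (-6.3640, -0.7071, 3.0000)
after link 3: o_3 = (-5.3033, 0.3536, 5.5981)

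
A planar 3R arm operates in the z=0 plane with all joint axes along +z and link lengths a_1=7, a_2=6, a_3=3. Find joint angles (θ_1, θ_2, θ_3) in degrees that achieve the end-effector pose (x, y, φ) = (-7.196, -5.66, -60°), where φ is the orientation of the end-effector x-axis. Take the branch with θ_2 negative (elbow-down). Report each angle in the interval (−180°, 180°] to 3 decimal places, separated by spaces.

-120.000 -90.003 150.003

wrist centre = target − a_3·(cos φ, sin φ) = (-8.6960, -3.0619)
cos θ_2 = (84.9958−7²−6²)/(2·7·6) = -0.0001; θ_2 = -90.0029° (elbow-down)
β = atan2(-3.0619,-8.6960) = -160.6025°; ψ = atan2(-6.0000,6.9997) = -40.6025°
θ_1 = β − ψ = -120.0000°
θ_3 = φ − θ_1 − θ_2 = 150.0028° (wrapped to (-180°,180°])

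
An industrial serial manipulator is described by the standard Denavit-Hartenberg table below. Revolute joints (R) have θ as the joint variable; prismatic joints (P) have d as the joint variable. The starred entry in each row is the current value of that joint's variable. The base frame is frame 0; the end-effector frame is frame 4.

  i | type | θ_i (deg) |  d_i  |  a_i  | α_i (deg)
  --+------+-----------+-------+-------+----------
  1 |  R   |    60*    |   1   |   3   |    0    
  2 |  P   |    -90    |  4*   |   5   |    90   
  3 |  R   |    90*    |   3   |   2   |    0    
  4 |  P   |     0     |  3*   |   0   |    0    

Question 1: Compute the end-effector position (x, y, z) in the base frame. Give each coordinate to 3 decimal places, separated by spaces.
after link 1: o_1 = (1.5000, 2.5981, 1.0000)
after link 2: o_2 = (5.8301, 0.0981, 5.0000)
after link 3: o_3 = (4.3301, -2.5000, 7.0000)
after link 4: o_4 = (2.8301, -5.0981, 7.0000)

2.830 -5.098 7.000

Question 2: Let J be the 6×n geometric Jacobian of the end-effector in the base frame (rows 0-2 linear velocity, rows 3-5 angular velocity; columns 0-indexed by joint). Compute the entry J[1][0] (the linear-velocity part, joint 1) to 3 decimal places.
axis z_0 = ẑ; lever o_n−o_0 = (2.8301,-5.0981,7.0000)
cross product → J_v[:, 0] = (5.0981,2.8301,-0.0000)
J_ω[:, 0] = z_0
entry J[1][0] = 2.8301

2.830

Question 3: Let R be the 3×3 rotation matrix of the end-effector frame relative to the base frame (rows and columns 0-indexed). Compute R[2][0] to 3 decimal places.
1.000

End-effector x-axis (col 0 of R) = (0.0000,0.0000,1.0000)
R[2][0] = 1.0000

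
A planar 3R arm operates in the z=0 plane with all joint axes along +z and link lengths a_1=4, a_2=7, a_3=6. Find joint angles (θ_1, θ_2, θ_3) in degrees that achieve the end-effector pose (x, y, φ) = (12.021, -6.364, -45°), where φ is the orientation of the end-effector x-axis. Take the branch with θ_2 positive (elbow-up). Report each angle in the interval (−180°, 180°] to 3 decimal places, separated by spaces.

-75.508 89.997 -59.489

wrist centre = target − a_3·(cos φ, sin φ) = (7.7784, -2.1214)
cos θ_2 = (65.0030−4²−7²)/(2·4·7) = 0.0001; θ_2 = 89.9969° (elbow-up)
β = atan2(-2.1214,7.7784) = -15.2550°; ψ = atan2(7.0000,4.0004) = 60.2528°
θ_1 = β − ψ = -75.5078°
θ_3 = φ − θ_1 − θ_2 = -59.4891° (wrapped to (-180°,180°])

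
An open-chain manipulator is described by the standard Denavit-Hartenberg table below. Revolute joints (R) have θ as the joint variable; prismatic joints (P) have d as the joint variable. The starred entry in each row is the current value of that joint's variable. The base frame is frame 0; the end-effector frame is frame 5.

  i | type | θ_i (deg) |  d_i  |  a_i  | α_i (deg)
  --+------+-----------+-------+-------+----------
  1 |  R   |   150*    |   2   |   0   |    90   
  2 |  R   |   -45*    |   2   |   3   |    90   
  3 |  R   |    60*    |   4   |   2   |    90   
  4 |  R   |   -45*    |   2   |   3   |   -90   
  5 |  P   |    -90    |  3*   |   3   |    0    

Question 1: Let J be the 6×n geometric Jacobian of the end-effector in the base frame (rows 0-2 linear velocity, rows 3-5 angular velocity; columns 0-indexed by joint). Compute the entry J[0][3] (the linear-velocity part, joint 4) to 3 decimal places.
2.598

axis z_3 = (-0.7803,-0.1268,-0.6124); lever o_n−o_3 = (-3.3636,3.2978,-4.5619)
cross product → J_v[:, 3] = (2.5981,-1.5000,-3.0000)
J_ω[:, 3] = z_3
entry J[0][3] = 2.5981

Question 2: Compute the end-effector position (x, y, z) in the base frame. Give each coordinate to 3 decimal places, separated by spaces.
-1.498 6.530 -8.219

after link 1: o_1 = (0.0000, 0.0000, 2.0000)
after link 2: o_2 = (-0.8371, 2.7927, -0.1213)
after link 3: o_3 = (1.8660, 3.2321, -3.6569)
after link 4: o_4 = (-0.7246, 5.6944, -4.1316)
after link 5: o_5 = (-1.4975, 6.5299, -8.2187)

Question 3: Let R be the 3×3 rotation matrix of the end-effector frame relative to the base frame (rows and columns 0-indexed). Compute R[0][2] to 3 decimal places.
0.523

End-effector z-axis (col 2 of R) = (0.5227,0.4053,-0.7500)
R[0][2] = 0.5227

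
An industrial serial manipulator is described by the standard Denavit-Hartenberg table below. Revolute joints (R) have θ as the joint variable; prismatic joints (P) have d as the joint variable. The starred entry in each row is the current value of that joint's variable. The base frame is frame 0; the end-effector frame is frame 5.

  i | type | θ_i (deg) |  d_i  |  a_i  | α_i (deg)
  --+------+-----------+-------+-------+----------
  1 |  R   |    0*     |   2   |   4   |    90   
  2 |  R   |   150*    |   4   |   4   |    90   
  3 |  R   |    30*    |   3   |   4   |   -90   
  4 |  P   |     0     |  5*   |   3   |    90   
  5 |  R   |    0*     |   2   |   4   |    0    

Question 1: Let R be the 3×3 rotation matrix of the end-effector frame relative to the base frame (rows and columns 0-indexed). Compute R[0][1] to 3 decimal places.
End-effector y-axis (col 1 of R) = (0.4330,-0.8660,-0.2500)
R[0][1] = 0.4330

0.433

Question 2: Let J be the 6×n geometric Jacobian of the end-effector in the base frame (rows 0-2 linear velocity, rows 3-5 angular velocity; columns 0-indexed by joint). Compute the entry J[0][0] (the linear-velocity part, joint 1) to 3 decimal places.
axis z_0 = ẑ; lever o_n−o_0 = (-3.0490,-13.8301,11.8433)
cross product → J_v[:, 0] = (13.8301,-3.0490,0.0000)
J_ω[:, 0] = z_0
entry J[0][0] = 13.8301

13.830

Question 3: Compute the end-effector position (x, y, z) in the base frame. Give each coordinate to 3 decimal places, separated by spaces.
-3.049 -13.830 11.843

after link 1: o_1 = (4.0000, 0.0000, 2.0000)
after link 2: o_2 = (0.5359, -4.0000, 4.0000)
after link 3: o_3 = (-0.9641, -6.0000, 8.3301)
after link 4: o_4 = (-1.0490, -11.8301, 8.3792)
after link 5: o_5 = (-3.0490, -13.8301, 11.8433)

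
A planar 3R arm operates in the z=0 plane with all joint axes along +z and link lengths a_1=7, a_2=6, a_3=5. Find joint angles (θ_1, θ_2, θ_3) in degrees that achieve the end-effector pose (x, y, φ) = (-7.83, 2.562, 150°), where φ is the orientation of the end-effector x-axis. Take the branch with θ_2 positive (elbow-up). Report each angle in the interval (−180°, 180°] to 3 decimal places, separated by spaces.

120.003 150.001 -120.004

wrist centre = target − a_3·(cos φ, sin φ) = (-3.4999, 0.0620)
cos θ_2 = (12.2530−7²−6²)/(2·7·6) = -0.8660; θ_2 = 150.0012° (elbow-up)
β = atan2(0.0620,-3.4999) = 178.9851°; ψ = atan2(2.9999,1.8038) = 58.9822°
θ_1 = β − ψ = 120.0029°
θ_3 = φ − θ_1 − θ_2 = -120.0042° (wrapped to (-180°,180°])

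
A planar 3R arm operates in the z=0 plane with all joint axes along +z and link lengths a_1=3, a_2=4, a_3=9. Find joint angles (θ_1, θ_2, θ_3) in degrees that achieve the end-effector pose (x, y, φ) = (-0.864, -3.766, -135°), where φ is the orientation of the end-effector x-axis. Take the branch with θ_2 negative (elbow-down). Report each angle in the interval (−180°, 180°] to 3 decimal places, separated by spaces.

60.001 -60.003 -134.998

wrist centre = target − a_3·(cos φ, sin φ) = (5.5000, 2.5980)
cos θ_2 = (36.9990−3²−4²)/(2·3·4) = 0.5000; θ_2 = -60.0028° (elbow-down)
β = atan2(2.5980,5.5000) = 25.2842°; ψ = atan2(-3.4642,4.9998) = -34.7167°
θ_1 = β − ψ = 60.0009°
θ_3 = φ − θ_1 − θ_2 = -134.9980° (wrapped to (-180°,180°])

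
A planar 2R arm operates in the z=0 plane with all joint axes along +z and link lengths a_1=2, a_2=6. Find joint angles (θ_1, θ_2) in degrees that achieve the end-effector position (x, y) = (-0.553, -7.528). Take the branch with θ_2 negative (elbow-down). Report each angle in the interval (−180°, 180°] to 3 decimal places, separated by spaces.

cos θ_2 = (56.9766−2²−6²)/(2·2·6) = 0.7074; θ_2 = -44.9796° (elbow-down)
β = atan2(-7.5280,-0.5530) = -94.2013°; ψ = atan2(-4.2411,6.2441) = -34.1850°
θ_1 = β − ψ = -60.0163°

-60.016 -44.980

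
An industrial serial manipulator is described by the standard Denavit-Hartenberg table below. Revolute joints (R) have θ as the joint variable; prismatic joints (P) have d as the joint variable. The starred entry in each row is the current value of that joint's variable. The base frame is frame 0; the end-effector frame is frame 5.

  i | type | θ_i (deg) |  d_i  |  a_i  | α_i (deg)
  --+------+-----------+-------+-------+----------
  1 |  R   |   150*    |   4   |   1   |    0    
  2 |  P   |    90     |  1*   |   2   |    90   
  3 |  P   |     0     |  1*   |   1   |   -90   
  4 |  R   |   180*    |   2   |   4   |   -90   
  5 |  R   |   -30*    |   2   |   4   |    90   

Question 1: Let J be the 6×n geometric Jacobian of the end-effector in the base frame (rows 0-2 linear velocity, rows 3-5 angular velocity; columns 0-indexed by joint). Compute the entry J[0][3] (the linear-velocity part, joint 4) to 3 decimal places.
axis z_3 = (0.0000,0.0000,1.0000); lever o_n−o_3 = (2.0000,7.4641,4.0000)
cross product → J_v[:, 3] = (-7.4641,2.0000,0.0000)
J_ω[:, 3] = z_3
entry J[0][3] = -7.4641

-7.464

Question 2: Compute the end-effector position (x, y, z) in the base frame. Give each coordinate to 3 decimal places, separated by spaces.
after link 1: o_1 = (-0.8660, 0.5000, 4.0000)
after link 2: o_2 = (-1.8660, -1.2321, 5.0000)
after link 3: o_3 = (-3.2321, -1.5981, 5.0000)
after link 4: o_4 = (-1.2321, 1.8660, 7.0000)
after link 5: o_5 = (-1.2321, 5.8660, 9.0000)

-1.232 5.866 9.000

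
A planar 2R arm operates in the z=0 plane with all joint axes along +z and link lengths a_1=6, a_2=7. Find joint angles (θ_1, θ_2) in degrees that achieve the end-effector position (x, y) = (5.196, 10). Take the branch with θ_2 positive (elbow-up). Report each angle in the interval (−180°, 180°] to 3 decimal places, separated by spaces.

30.000 60.001

cos θ_2 = (126.9984−6²−7²)/(2·6·7) = 0.5000; θ_2 = 60.0012° (elbow-up)
β = atan2(10.0000,5.1960) = 62.5436°; ψ = atan2(6.0623,9.4999) = 32.5436°
θ_1 = β − ψ = 30.0000°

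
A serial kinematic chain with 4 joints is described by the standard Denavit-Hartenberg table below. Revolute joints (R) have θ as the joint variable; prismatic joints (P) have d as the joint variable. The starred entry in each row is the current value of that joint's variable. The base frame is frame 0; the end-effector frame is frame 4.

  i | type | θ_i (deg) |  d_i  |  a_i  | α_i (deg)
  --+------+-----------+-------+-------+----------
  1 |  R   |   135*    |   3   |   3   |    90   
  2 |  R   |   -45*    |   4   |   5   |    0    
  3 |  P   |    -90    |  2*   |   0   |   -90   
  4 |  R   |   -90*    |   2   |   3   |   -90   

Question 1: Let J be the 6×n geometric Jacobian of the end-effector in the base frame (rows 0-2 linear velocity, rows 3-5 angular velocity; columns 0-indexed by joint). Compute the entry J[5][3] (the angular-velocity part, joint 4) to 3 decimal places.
axis z_3 = (-0.5000,0.5000,-0.7071); lever o_n−o_3 = (1.1213,3.1213,-1.4142)
cross product → J_v[:, 3] = (1.5000,-1.5000,-2.1213)
J_ω[:, 3] = z_3
entry J[5][3] = -0.7071

-0.707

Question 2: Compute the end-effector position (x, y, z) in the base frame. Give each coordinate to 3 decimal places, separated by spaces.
after link 1: o_1 = (-2.1213, 2.1213, 3.0000)
after link 2: o_2 = (-1.7929, 7.4497, -0.5355)
after link 3: o_3 = (-0.3787, 8.8640, -0.5355)
after link 4: o_4 = (0.7426, 11.9853, -1.9497)

0.743 11.985 -1.950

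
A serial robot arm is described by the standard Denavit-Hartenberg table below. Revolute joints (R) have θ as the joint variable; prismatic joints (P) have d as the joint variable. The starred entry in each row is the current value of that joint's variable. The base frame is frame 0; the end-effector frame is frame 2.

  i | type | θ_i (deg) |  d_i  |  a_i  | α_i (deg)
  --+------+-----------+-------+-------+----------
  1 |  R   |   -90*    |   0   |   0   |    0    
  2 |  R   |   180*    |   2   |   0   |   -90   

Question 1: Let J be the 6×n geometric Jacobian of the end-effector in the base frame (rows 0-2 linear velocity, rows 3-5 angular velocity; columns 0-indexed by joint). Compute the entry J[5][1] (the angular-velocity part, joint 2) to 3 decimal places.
axis z_1 = (0.0000,0.0000,1.0000); lever o_n−o_1 = (0.0000,0.0000,2.0000)
cross product → J_v[:, 1] = (0.0000,0.0000,0.0000)
J_ω[:, 1] = z_1
entry J[5][1] = 1.0000

1.000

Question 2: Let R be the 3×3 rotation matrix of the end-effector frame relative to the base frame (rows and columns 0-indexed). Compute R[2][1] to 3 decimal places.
End-effector y-axis (col 1 of R) = (-0.0000,0.0000,-1.0000)
R[2][1] = -1.0000

-1.000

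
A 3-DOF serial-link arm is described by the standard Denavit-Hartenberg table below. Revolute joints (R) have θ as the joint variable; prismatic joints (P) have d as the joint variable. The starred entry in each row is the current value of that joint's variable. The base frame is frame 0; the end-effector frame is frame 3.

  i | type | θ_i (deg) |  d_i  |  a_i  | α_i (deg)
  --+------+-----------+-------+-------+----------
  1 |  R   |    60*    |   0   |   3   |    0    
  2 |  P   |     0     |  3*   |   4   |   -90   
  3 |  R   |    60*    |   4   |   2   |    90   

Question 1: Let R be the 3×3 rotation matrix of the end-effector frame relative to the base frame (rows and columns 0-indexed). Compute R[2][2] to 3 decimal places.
0.500

End-effector z-axis (col 2 of R) = (0.4330,0.7500,0.5000)
R[2][2] = 0.5000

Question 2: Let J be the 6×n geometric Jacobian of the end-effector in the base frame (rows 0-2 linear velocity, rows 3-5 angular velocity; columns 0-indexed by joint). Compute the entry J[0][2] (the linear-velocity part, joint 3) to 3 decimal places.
-0.866

axis z_2 = (-0.8660,0.5000,0.0000); lever o_n−o_2 = (-2.9641,2.8660,-1.7321)
cross product → J_v[:, 2] = (-0.8660,-1.5000,-1.0000)
J_ω[:, 2] = z_2
entry J[0][2] = -0.8660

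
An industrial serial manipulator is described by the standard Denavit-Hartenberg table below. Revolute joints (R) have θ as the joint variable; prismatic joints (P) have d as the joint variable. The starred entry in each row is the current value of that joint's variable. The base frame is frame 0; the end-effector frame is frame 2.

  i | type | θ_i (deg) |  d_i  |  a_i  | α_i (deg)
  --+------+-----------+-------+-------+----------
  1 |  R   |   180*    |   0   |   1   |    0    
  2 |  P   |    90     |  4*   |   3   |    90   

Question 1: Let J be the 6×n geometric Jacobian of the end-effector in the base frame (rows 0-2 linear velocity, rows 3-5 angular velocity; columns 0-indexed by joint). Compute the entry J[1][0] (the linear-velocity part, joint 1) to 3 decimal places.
axis z_0 = ẑ; lever o_n−o_0 = (-1.0000,-3.0000,4.0000)
cross product → J_v[:, 0] = (3.0000,-1.0000,0.0000)
J_ω[:, 0] = z_0
entry J[1][0] = -1.0000

-1.000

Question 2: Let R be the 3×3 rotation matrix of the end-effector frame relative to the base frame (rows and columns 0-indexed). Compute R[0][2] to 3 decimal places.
-1.000

End-effector z-axis (col 2 of R) = (-1.0000,0.0000,0.0000)
R[0][2] = -1.0000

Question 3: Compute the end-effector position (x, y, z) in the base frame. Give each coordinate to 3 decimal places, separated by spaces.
after link 1: o_1 = (-1.0000, 0.0000, 0.0000)
after link 2: o_2 = (-1.0000, -3.0000, 4.0000)

-1.000 -3.000 4.000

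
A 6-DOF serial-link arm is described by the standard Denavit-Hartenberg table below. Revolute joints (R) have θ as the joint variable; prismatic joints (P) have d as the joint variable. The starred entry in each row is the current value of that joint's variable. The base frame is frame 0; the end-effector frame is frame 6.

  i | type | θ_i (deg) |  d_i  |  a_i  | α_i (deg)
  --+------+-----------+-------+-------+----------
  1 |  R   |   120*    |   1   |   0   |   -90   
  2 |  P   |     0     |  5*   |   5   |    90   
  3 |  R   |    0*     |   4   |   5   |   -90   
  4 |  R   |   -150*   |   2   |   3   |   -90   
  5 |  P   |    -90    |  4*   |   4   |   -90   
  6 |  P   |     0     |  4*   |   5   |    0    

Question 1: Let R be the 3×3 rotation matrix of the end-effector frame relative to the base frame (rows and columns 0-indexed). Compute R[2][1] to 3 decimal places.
End-effector y-axis (col 1 of R) = (0.2500,-0.4330,-0.8660)
R[2][1] = -0.8660

-0.866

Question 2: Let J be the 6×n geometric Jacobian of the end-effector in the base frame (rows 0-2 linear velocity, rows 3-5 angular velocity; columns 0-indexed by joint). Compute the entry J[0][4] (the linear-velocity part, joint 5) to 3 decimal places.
prismatic axis z_4 = (-0.2500,0.4330,0.8660)
J_v[:, 4] = z_4; J_ω[:, 4] = (0,0,0)
entry J[0][4] = -0.2500

-0.250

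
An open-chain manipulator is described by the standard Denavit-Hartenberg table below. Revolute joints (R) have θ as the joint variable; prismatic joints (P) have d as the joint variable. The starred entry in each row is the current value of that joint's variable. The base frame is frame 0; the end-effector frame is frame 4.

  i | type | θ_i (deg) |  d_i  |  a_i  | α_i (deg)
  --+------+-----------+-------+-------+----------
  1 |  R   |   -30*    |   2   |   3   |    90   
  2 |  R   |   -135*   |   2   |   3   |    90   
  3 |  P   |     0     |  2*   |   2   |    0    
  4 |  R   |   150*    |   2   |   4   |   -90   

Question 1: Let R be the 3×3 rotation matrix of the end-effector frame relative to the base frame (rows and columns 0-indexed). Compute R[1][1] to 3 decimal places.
End-effector y-axis (col 1 of R) = (0.6124,-0.3536,-0.7071)
R[1][1] = -0.3536

-0.354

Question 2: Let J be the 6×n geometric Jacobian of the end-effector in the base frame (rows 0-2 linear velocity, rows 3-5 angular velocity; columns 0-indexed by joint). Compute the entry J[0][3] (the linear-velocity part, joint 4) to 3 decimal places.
2.957

axis z_3 = (-0.6124,0.3536,0.7071); lever o_n−o_3 = (-0.1034,-2.2497,3.8637)
cross product → J_v[:, 3] = (2.9568,2.2929,1.4142)
J_ω[:, 3] = z_3
entry J[0][3] = 2.9568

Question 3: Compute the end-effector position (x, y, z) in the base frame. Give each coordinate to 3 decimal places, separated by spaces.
-2.792 -3.007 3.742

after link 1: o_1 = (2.5981, -1.5000, 2.0000)
after link 2: o_2 = (-0.2390, -2.1714, -0.1213)
after link 3: o_3 = (-2.6885, -0.7572, -0.1213)
after link 4: o_4 = (-2.7920, -3.0069, 3.7424)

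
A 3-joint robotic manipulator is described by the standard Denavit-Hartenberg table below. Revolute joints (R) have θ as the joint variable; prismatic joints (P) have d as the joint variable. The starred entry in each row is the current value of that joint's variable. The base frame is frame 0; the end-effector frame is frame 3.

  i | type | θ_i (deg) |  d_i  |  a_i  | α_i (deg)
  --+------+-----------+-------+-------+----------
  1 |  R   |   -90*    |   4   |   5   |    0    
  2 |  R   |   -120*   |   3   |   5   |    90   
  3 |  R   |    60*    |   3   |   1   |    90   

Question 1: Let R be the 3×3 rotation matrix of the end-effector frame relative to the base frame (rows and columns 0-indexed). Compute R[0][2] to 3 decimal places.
-0.750

End-effector z-axis (col 2 of R) = (-0.7500,0.4330,-0.5000)
R[0][2] = -0.7500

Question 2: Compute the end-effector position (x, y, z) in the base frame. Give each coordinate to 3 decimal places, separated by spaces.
after link 1: o_1 = (0.0000, -5.0000, 4.0000)
after link 2: o_2 = (-4.3301, -2.5000, 7.0000)
after link 3: o_3 = (-3.2631, 0.3481, 7.8660)

-3.263 0.348 7.866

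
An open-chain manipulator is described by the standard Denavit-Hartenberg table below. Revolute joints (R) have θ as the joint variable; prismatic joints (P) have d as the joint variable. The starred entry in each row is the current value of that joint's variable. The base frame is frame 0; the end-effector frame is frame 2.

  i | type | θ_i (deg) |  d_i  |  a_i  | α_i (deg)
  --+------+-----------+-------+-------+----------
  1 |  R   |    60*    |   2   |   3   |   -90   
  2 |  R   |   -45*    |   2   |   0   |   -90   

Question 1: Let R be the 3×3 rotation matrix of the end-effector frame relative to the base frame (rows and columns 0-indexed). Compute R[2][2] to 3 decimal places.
End-effector z-axis (col 2 of R) = (0.3536,0.6124,-0.7071)
R[2][2] = -0.7071

-0.707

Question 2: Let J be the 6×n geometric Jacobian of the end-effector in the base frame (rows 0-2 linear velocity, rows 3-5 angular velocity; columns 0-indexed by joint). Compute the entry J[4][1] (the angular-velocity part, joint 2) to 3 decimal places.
axis z_1 = (-0.8660,0.5000,0.0000); lever o_n−o_1 = (-1.7321,1.0000,0.0000)
cross product → J_v[:, 1] = (-0.0000,-0.0000,0.0000)
J_ω[:, 1] = z_1
entry J[4][1] = 0.5000

0.500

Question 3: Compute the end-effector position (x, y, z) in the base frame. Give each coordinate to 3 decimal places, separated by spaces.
-0.232 3.598 2.000

after link 1: o_1 = (1.5000, 2.5981, 2.0000)
after link 2: o_2 = (-0.2321, 3.5981, 2.0000)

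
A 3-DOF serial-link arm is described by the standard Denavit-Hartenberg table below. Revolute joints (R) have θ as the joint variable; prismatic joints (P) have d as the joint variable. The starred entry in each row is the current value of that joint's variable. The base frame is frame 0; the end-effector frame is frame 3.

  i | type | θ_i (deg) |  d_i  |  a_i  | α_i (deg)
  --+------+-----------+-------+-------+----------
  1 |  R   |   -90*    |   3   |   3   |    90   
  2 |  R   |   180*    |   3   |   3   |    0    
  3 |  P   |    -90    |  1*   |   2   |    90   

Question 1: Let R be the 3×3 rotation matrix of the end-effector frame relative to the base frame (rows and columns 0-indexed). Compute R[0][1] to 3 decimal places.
-1.000

End-effector y-axis (col 1 of R) = (-1.0000,0.0000,0.0000)
R[0][1] = -1.0000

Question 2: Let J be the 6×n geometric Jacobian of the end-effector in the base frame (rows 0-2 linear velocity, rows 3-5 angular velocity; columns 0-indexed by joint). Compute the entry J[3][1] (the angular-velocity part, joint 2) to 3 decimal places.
-1.000

axis z_1 = (-1.0000,-0.0000,0.0000); lever o_n−o_1 = (-4.0000,3.0000,2.0000)
cross product → J_v[:, 1] = (-0.0000,2.0000,-3.0000)
J_ω[:, 1] = z_1
entry J[3][1] = -1.0000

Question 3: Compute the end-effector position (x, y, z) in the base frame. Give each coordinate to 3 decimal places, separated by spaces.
-4.000 -0.000 5.000

after link 1: o_1 = (0.0000, -3.0000, 3.0000)
after link 2: o_2 = (-3.0000, -0.0000, 3.0000)
after link 3: o_3 = (-4.0000, -0.0000, 5.0000)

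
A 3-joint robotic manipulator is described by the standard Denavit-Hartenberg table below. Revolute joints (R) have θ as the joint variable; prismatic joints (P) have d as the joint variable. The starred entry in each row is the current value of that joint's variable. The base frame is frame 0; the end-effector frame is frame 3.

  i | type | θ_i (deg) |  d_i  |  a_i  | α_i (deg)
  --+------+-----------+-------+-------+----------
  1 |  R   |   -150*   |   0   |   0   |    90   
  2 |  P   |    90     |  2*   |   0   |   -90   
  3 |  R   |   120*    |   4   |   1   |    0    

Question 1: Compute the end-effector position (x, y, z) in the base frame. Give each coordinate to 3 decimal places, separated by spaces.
2.897 2.982 -0.500

after link 1: o_1 = (0.0000, 0.0000, 0.0000)
after link 2: o_2 = (-1.0000, 1.7321, 0.0000)
after link 3: o_3 = (2.8971, 2.9821, -0.5000)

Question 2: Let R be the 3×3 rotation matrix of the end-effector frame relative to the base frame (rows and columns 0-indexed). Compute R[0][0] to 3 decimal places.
0.433

End-effector x-axis (col 0 of R) = (0.4330,-0.7500,-0.5000)
R[0][0] = 0.4330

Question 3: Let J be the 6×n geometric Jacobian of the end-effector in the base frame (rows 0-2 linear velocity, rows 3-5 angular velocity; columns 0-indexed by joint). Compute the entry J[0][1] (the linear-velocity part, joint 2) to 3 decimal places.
prismatic axis z_1 = (-0.5000,0.8660,0.0000)
J_v[:, 1] = z_1; J_ω[:, 1] = (0,0,0)
entry J[0][1] = -0.5000

-0.500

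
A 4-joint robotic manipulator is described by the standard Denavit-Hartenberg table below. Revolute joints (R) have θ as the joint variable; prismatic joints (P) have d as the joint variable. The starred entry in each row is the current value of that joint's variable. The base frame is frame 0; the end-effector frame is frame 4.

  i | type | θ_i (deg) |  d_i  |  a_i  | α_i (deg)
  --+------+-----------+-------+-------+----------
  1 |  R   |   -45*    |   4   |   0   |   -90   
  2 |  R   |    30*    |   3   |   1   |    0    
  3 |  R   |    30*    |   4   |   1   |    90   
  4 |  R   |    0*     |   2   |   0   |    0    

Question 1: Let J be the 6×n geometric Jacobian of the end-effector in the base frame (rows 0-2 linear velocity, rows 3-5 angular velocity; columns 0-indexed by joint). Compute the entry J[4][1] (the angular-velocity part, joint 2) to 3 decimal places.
axis z_1 = (0.7071,0.7071,0.0000); lever o_n−o_1 = (7.1404,2.7591,-0.3660)
cross product → J_v[:, 1] = (-0.2588,0.2588,-3.0981)
J_ω[:, 1] = z_1
entry J[4][1] = 0.7071

0.707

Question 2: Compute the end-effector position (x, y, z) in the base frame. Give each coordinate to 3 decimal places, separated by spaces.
7.140 2.759 3.634

after link 1: o_1 = (0.0000, 0.0000, 4.0000)
after link 2: o_2 = (2.7337, 1.5089, 3.5000)
after link 3: o_3 = (5.9157, 3.9838, 2.6340)
after link 4: o_4 = (7.1404, 2.7591, 3.6340)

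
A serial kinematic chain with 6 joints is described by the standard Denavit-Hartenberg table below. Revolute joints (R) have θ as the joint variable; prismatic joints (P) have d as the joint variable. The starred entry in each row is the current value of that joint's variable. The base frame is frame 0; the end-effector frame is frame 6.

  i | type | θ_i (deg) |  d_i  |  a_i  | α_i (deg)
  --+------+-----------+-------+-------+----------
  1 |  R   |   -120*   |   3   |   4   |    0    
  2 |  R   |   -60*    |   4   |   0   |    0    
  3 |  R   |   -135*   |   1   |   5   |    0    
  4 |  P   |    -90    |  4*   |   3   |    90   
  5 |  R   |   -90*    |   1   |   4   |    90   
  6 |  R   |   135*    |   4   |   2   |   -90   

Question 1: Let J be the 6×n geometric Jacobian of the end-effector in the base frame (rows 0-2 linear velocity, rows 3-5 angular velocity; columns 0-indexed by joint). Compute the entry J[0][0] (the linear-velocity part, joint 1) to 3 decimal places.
0.929

axis z_0 = ẑ; lever o_n−o_0 = (-0.8787,-0.9286,9.4142)
cross product → J_v[:, 0] = (0.9286,-0.8787,0.0000)
J_ω[:, 0] = z_0
entry J[0][0] = 0.9286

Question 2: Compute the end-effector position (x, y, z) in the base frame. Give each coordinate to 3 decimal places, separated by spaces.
after link 1: o_1 = (-2.0000, -3.4641, 3.0000)
after link 2: o_2 = (-2.0000, -3.4641, 7.0000)
after link 3: o_3 = (1.5355, 0.0714, 8.0000)
after link 4: o_4 = (3.6569, -2.0499, 12.0000)
after link 5: o_5 = (2.9497, -2.7570, 8.0000)
after link 6: o_6 = (-0.8787, -0.9286, 9.4142)

-0.879 -0.929 9.414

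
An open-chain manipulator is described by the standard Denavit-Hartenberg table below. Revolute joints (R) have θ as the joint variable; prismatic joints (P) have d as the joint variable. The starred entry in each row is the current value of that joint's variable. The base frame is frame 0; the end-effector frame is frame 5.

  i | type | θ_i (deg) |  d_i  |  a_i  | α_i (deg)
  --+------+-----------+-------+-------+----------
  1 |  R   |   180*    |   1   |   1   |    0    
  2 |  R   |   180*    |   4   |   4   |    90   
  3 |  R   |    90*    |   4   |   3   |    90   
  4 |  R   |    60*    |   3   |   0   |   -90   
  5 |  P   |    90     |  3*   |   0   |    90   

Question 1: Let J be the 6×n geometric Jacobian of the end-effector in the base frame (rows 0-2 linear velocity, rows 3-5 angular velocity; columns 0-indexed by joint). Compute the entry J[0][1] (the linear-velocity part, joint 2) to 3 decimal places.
5.500

axis z_1 = (0.0000,0.0000,1.0000); lever o_n−o_1 = (7.0000,-5.5000,4.4019)
cross product → J_v[:, 1] = (5.5000,7.0000,-0.0000)
J_ω[:, 1] = z_1
entry J[0][1] = 5.5000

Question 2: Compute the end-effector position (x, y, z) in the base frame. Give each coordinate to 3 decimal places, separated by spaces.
6.000 -5.500 5.402

after link 1: o_1 = (-1.0000, 0.0000, 1.0000)
after link 2: o_2 = (3.0000, -0.0000, 5.0000)
after link 3: o_3 = (3.0000, -4.0000, 8.0000)
after link 4: o_4 = (6.0000, -4.0000, 8.0000)
after link 5: o_5 = (6.0000, -5.5000, 5.4019)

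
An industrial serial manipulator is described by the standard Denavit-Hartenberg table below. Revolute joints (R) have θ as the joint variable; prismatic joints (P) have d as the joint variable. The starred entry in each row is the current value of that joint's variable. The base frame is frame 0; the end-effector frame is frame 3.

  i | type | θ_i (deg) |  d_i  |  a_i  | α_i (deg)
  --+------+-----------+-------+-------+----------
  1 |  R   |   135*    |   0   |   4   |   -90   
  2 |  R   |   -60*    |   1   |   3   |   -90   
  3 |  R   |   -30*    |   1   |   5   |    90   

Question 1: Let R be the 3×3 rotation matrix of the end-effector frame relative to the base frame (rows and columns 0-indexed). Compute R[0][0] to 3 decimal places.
-0.660

End-effector x-axis (col 0 of R) = (-0.6597,-0.0474,0.7500)
R[0][0] = -0.6597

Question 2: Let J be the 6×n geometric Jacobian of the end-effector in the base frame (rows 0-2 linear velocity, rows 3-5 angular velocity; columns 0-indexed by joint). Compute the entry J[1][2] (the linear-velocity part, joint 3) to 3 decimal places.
axis z_2 = (-0.6124,0.6124,-0.5000); lever o_n−o_2 = (-3.9111,0.3755,3.2500)
cross product → J_v[:, 2] = (2.1780,3.9457,2.1651)
J_ω[:, 2] = z_2
entry J[1][2] = 3.9457

3.946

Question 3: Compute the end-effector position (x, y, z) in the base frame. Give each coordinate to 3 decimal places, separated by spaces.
after link 1: o_1 = (-2.8284, 2.8284, 0.0000)
after link 2: o_2 = (-4.5962, 3.1820, 2.5981)
after link 3: o_3 = (-8.5073, 3.5575, 5.8481)

-8.507 3.558 5.848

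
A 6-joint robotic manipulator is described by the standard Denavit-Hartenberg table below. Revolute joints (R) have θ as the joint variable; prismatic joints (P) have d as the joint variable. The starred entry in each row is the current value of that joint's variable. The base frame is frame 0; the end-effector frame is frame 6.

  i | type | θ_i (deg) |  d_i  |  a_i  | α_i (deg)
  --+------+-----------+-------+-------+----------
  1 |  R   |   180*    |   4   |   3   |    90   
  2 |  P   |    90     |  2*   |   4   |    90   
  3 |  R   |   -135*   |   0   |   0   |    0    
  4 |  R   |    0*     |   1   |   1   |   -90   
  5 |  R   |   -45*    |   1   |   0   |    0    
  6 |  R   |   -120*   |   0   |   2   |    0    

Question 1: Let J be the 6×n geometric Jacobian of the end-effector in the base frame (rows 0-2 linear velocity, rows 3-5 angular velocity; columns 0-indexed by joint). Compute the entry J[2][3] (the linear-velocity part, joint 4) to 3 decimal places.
0.048

axis z_3 = (-1.0000,0.0000,-0.0000); lever o_n−o_3 = (-1.5176,-0.0482,1.3660)
cross product → J_v[:, 3] = (0.0000,1.3660,0.0482)
J_ω[:, 3] = z_3
entry J[2][3] = 0.0482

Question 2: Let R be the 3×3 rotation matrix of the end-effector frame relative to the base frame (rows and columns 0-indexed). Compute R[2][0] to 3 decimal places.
0.683

End-effector x-axis (col 0 of R) = (-0.2588,0.6830,0.6830)
R[2][0] = 0.6830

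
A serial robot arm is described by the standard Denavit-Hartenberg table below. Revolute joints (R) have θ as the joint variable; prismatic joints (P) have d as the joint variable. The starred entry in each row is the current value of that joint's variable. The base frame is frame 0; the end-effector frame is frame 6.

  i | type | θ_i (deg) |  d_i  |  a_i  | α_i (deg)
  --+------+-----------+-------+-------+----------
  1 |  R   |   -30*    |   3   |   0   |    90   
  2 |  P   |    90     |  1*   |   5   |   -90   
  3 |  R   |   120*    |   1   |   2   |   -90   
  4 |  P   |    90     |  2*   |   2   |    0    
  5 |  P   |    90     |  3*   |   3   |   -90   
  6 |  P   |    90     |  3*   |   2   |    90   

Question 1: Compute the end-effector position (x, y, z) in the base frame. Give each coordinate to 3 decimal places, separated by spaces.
after link 1: o_1 = (0.0000, 0.0000, 3.0000)
after link 2: o_2 = (-0.5000, -0.8660, 8.0000)
after link 3: o_3 = (-0.5000, 1.1340, 7.0000)
after link 4: o_4 = (0.7321, -0.7321, 5.2679)
after link 5: o_5 = (-1.3170, -4.2811, 4.1699)
after link 6: o_6 = (-3.4151, -1.9151, 5.9019)

-3.415 -1.915 5.902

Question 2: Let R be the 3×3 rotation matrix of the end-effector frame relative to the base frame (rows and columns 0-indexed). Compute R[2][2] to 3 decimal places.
0.500

End-effector z-axis (col 2 of R) = (-0.4330,-0.7500,0.5000)
R[2][2] = 0.5000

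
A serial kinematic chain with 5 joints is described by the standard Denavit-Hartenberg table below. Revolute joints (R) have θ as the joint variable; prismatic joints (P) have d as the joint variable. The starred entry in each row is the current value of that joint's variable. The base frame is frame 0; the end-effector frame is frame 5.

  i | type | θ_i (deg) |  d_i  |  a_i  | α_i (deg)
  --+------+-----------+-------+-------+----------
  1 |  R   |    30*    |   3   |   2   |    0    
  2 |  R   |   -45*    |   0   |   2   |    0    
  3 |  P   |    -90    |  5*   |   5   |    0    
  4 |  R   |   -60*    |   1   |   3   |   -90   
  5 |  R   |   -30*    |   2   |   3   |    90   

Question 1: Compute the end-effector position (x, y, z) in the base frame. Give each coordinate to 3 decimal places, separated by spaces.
after link 1: o_1 = (1.7321, 1.0000, 3.0000)
after link 2: o_2 = (3.6639, 0.4824, 3.0000)
after link 3: o_3 = (2.3698, -4.3473, 8.0000)
after link 4: o_4 = (-0.5280, -5.1237, 9.0000)
after link 5: o_5 = (-2.5199, -7.7280, 10.5000)

-2.520 -7.728 10.500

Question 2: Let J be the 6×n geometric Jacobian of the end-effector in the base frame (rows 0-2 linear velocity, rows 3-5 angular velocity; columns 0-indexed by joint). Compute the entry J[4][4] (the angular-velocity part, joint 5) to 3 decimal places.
axis z_4 = (0.2588,-0.9659,0.0000); lever o_n−o_4 = (-1.9919,-2.6043,1.5000)
cross product → J_v[:, 4] = (-1.4489,-0.3882,-2.5981)
J_ω[:, 4] = z_4
entry J[4][4] = -0.9659

-0.966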